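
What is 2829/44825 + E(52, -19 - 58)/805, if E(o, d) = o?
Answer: 921649/7216825 ≈ 0.12771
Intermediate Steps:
2829/44825 + E(52, -19 - 58)/805 = 2829/44825 + 52/805 = 921649/7216825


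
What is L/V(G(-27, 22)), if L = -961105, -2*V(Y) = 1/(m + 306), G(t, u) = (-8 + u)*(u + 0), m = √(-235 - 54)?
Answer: 588196260 + 32677570*I ≈ 5.882e+8 + 3.2678e+7*I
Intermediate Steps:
m = 17*I (m = √(-289) = 17*I ≈ 17.0*I)
G(t, u) = u*(-8 + u) (G(t, u) = (-8 + u)*u = u*(-8 + u))
V(Y) = -(306 - 17*I)/187850 (V(Y) = -1/(2*(17*I + 306)) = -(306 - 17*I)/93925/2 = -(306 - 17*I)/187850)
L/V(G(-27, 22)) = -961105*375700*(-9/5525 - I/11050) = -361087148500*(-9/5525 - I/11050)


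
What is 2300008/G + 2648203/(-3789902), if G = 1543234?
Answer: 2315004005357/2924352811534 ≈ 0.79163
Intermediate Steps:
2300008/G + 2648203/(-3789902) = 2300008/1543234 + 2648203/(-3789902) = 2300008*(1/1543234) + 2648203*(-1/3789902) = 1150004/771617 - 2648203/3789902 = 2315004005357/2924352811534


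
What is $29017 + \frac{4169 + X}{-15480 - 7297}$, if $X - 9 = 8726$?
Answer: $\frac{660907305}{22777} \approx 29016.0$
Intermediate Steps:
$X = 8735$ ($X = 9 + 8726 = 8735$)
$29017 + \frac{4169 + X}{-15480 - 7297} = 29017 + \frac{4169 + 8735}{-15480 - 7297} = 29017 + \frac{12904}{-22777} = 29017 + 12904 \left(- \frac{1}{22777}\right) = 29017 - \frac{12904}{22777} = \frac{660907305}{22777}$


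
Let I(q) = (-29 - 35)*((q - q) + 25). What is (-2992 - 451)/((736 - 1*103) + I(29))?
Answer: 3443/967 ≈ 3.5605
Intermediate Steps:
I(q) = -1600 (I(q) = -64*(0 + 25) = -64*25 = -1600)
(-2992 - 451)/((736 - 1*103) + I(29)) = (-2992 - 451)/((736 - 1*103) - 1600) = -3443/((736 - 103) - 1600) = -3443/(633 - 1600) = -3443/(-967) = -3443*(-1/967) = 3443/967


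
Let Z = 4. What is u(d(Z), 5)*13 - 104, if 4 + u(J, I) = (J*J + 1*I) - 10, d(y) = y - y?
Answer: -221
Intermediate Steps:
d(y) = 0
u(J, I) = -14 + I + J² (u(J, I) = -4 + ((J*J + 1*I) - 10) = -4 + ((J² + I) - 10) = -4 + ((I + J²) - 10) = -4 + (-10 + I + J²) = -14 + I + J²)
u(d(Z), 5)*13 - 104 = (-14 + 5 + 0²)*13 - 104 = (-14 + 5 + 0)*13 - 104 = -9*13 - 104 = -117 - 104 = -221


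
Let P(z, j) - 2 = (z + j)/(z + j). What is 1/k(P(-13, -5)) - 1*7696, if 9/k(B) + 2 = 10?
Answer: -69256/9 ≈ -7695.1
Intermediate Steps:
P(z, j) = 3 (P(z, j) = 2 + (z + j)/(z + j) = 2 + (j + z)/(j + z) = 2 + 1 = 3)
k(B) = 9/8 (k(B) = 9/(-2 + 10) = 9/8)
1/k(P(-13, -5)) - 1*7696 = 1/(9/8) - 1*7696 = 8/9 - 7696 = -69256/9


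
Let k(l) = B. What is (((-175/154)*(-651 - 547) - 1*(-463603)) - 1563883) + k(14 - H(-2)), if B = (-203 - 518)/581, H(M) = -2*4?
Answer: -1003313848/913 ≈ -1.0989e+6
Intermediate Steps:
H(M) = -8
B = -103/83 (B = -721*1/581 = -103/83 ≈ -1.2410)
k(l) = -103/83
(((-175/154)*(-651 - 547) - 1*(-463603)) - 1563883) + k(14 - H(-2)) = (((-175/154)*(-651 - 547) - 1*(-463603)) - 1563883) - 103/83 = ((-175*1/154*(-1198) + 463603) - 1563883) - 103/83 = ((-25/22*(-1198) + 463603) - 1563883) - 103/83 = ((14975/11 + 463603) - 1563883) - 103/83 = (5114608/11 - 1563883) - 103/83 = -12088105/11 - 103/83 = -1003313848/913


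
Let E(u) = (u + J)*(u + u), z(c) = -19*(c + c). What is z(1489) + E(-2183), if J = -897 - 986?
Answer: 17695574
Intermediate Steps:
z(c) = -38*c
J = -1883
E(u) = 2*u*(-1883 + u) (E(u) = (u - 1883)*(u + u) = (-1883 + u)*(2*u) = 2*u*(-1883 + u))
z(1489) + E(-2183) = -38*1489 + 2*(-2183)*(-1883 - 2183) = -56582 + 2*(-2183)*(-4066) = -56582 + 17752156 = 17695574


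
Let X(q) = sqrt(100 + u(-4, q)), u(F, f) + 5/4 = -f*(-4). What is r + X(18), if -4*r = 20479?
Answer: -20479/4 + sqrt(683)/2 ≈ -5106.7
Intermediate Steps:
r = -20479/4 (r = -1/4*20479 = -20479/4 ≈ -5119.8)
u(F, f) = -5/4 + 4*f (u(F, f) = -5/4 - f*(-4) = -5/4 + 4*f)
X(q) = sqrt(395/4 + 4*q) (X(q) = sqrt(100 + (-5/4 + 4*q)) = sqrt(395/4 + 4*q))
r + X(18) = -20479/4 + sqrt(395 + 16*18)/2 = -20479/4 + sqrt(395 + 288)/2 = -20479/4 + sqrt(683)/2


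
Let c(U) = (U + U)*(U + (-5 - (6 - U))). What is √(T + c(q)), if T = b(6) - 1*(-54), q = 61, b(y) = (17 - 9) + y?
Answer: √13610 ≈ 116.66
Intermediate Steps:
b(y) = 8 + y
c(U) = 2*U*(-11 + 2*U) (c(U) = (2*U)*(U + (-5 + (-6 + U))) = (2*U)*(U + (-11 + U)) = (2*U)*(-11 + 2*U) = 2*U*(-11 + 2*U))
T = 68 (T = (8 + 6) - 1*(-54) = 14 + 54 = 68)
√(T + c(q)) = √(68 + 2*61*(-11 + 2*61)) = √(68 + 2*61*(-11 + 122)) = √(68 + 2*61*111) = √(68 + 13542) = √13610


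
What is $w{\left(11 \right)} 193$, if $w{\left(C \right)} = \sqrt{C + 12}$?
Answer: $193 \sqrt{23} \approx 925.6$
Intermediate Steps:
$w{\left(C \right)} = \sqrt{12 + C}$
$w{\left(11 \right)} 193 = \sqrt{12 + 11} \cdot 193 = \sqrt{23} \cdot 193 = 193 \sqrt{23}$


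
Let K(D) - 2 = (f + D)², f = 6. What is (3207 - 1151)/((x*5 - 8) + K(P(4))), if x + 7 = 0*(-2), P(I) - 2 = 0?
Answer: 2056/23 ≈ 89.391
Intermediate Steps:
P(I) = 2 (P(I) = 2 + 0 = 2)
x = -7 (x = -7 + 0*(-2) = -7 + 0 = -7)
K(D) = 2 + (6 + D)²
(3207 - 1151)/((x*5 - 8) + K(P(4))) = (3207 - 1151)/((-7*5 - 8) + (2 + (6 + 2)²)) = 2056/((-35 - 8) + (2 + 8²)) = 2056/(-43 + (2 + 64)) = 2056/(-43 + 66) = 2056/23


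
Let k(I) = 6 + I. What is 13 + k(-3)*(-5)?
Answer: -2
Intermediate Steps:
13 + k(-3)*(-5) = 13 + (6 - 3)*(-5) = 13 + 3*(-5) = 13 - 15 = -2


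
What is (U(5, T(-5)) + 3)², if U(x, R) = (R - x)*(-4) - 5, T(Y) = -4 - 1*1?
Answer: 1444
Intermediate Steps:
T(Y) = -5 (T(Y) = -4 - 1 = -5)
U(x, R) = -5 - 4*R + 4*x (U(x, R) = (-4*R + 4*x) - 5 = -5 - 4*R + 4*x)
(U(5, T(-5)) + 3)² = ((-5 - 4*(-5) + 4*5) + 3)² = ((-5 + 20 + 20) + 3)² = (35 + 3)² = 38² = 1444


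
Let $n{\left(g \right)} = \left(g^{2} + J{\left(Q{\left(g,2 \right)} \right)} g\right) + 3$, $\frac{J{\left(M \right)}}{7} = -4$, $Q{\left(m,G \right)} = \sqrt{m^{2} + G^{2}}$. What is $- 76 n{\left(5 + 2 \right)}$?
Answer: $10944$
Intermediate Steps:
$Q{\left(m,G \right)} = \sqrt{G^{2} + m^{2}}$
$J{\left(M \right)} = -28$ ($J{\left(M \right)} = 7 \left(-4\right) = -28$)
$n{\left(g \right)} = 3 + g^{2} - 28 g$ ($n{\left(g \right)} = \left(g^{2} - 28 g\right) + 3 = 3 + g^{2} - 28 g$)
$- 76 n{\left(5 + 2 \right)} = - 76 \left(3 + \left(5 + 2\right)^{2} - 28 \left(5 + 2\right)\right) = - 76 \left(3 + 7^{2} - 196\right) = - 76 \left(3 + 49 - 196\right) = \left(-76\right) \left(-144\right) = 10944$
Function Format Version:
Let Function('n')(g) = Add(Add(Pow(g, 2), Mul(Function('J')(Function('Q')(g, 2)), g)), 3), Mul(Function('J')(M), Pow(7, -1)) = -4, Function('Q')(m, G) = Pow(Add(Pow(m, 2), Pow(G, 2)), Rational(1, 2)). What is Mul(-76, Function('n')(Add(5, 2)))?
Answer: 10944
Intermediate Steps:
Function('Q')(m, G) = Pow(Add(Pow(G, 2), Pow(m, 2)), Rational(1, 2))
Function('J')(M) = -28 (Function('J')(M) = Mul(7, -4) = -28)
Function('n')(g) = Add(3, Pow(g, 2), Mul(-28, g)) (Function('n')(g) = Add(Add(Pow(g, 2), Mul(-28, g)), 3) = Add(3, Pow(g, 2), Mul(-28, g)))
Mul(-76, Function('n')(Add(5, 2))) = Mul(-76, Add(3, Pow(Add(5, 2), 2), Mul(-28, Add(5, 2)))) = Mul(-76, Add(3, Pow(7, 2), Mul(-28, 7))) = Mul(-76, Add(3, 49, -196)) = Mul(-76, -144) = 10944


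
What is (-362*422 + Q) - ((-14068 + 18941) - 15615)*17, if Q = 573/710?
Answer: 21194073/710 ≈ 29851.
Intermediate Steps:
Q = 573/710 (Q = 573*(1/710) = 573/710 ≈ 0.80704)
(-362*422 + Q) - ((-14068 + 18941) - 15615)*17 = (-362*422 + 573/710) - ((-14068 + 18941) - 15615)*17 = (-152764 + 573/710) - (4873 - 15615)*17 = -108461867/710 - (-10742)*17 = -108461867/710 - 1*(-182614) = -108461867/710 + 182614 = 21194073/710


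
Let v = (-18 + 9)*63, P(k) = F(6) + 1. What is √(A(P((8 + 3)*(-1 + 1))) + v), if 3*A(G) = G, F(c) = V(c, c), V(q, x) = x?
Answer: 11*I*√42/3 ≈ 23.763*I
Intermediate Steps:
F(c) = c
P(k) = 7 (P(k) = 6 + 1 = 7)
A(G) = G/3
v = -567 (v = -9*63 = -567)
√(A(P((8 + 3)*(-1 + 1))) + v) = √((⅓)*7 - 567) = √(7/3 - 567) = √(-1694/3) = 11*I*√42/3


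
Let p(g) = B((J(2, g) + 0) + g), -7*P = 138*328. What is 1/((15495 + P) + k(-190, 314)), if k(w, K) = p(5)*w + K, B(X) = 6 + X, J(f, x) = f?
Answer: 7/48109 ≈ 0.00014550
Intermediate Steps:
P = -45264/7 (P = -138*328/7 = -⅐*45264 = -45264/7 ≈ -6466.3)
p(g) = 8 + g (p(g) = 6 + ((2 + 0) + g) = 6 + (2 + g) = 8 + g)
k(w, K) = K + 13*w (k(w, K) = (8 + 5)*w + K = 13*w + K = K + 13*w)
1/((15495 + P) + k(-190, 314)) = 1/((15495 - 45264/7) + (314 + 13*(-190))) = 1/(63201/7 + (314 - 2470)) = 1/(63201/7 - 2156) = 1/(48109/7) = 7/48109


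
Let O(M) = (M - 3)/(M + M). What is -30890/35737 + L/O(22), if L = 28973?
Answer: 45557369534/679003 ≈ 67095.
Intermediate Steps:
O(M) = (-3 + M)/(2*M) (O(M) = (-3 + M)/((2*M)) = (-3 + M)*(1/(2*M)) = (-3 + M)/(2*M))
-30890/35737 + L/O(22) = -30890/35737 + 28973/(((½)*(-3 + 22)/22)) = -30890*1/35737 + 28973/(((½)*(1/22)*19)) = -30890/35737 + 28973/(19/44) = -30890/35737 + 28973*(44/19) = -30890/35737 + 1274812/19 = 45557369534/679003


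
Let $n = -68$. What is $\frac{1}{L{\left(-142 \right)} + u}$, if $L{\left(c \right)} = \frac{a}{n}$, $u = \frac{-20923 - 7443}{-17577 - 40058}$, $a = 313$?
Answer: $- \frac{3919180}{16110867} \approx -0.24326$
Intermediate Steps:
$u = \frac{28366}{57635}$ ($u = - \frac{28366}{-57635} = \left(-28366\right) \left(- \frac{1}{57635}\right) = \frac{28366}{57635} \approx 0.49217$)
$L{\left(c \right)} = - \frac{313}{68}$ ($L{\left(c \right)} = \frac{313}{-68} = 313 \left(- \frac{1}{68}\right) = - \frac{313}{68}$)
$\frac{1}{L{\left(-142 \right)} + u} = \frac{1}{- \frac{313}{68} + \frac{28366}{57635}} = \frac{1}{- \frac{16110867}{3919180}} = - \frac{3919180}{16110867}$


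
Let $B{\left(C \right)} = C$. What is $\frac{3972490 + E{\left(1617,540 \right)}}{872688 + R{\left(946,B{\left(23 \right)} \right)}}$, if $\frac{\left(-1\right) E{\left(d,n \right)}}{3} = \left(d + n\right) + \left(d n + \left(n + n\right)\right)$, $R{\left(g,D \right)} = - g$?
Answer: $\frac{1343239}{871742} \approx 1.5409$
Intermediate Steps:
$E{\left(d,n \right)} = - 9 n - 3 d - 3 d n$ ($E{\left(d,n \right)} = - 3 \left(\left(d + n\right) + \left(d n + \left(n + n\right)\right)\right) = - 3 \left(\left(d + n\right) + \left(d n + 2 n\right)\right) = - 3 \left(\left(d + n\right) + \left(2 n + d n\right)\right) = - 3 \left(d + 3 n + d n\right) = - 9 n - 3 d - 3 d n$)
$\frac{3972490 + E{\left(1617,540 \right)}}{872688 + R{\left(946,B{\left(23 \right)} \right)}} = \frac{3972490 - \left(9711 + 2619540\right)}{872688 - 946} = \frac{3972490 - 2629251}{872688 - 946} = \frac{3972490 - 2629251}{871742} = 1343239 \cdot \frac{1}{871742} = \frac{1343239}{871742}$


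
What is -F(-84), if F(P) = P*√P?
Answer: 168*I*√21 ≈ 769.87*I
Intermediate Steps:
F(P) = P^(3/2)
-F(-84) = -(-84)^(3/2) = -(-168)*I*√21 = 168*I*√21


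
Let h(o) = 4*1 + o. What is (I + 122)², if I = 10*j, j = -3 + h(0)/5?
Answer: 10000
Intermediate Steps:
h(o) = 4 + o
j = -11/5 (j = -3 + (4 + 0)/5 = -3 + 4*(⅕) = -3 + ⅘ = -11/5 ≈ -2.2000)
I = -22 (I = 10*(-11/5) = -22)
(I + 122)² = (-22 + 122)² = 100² = 10000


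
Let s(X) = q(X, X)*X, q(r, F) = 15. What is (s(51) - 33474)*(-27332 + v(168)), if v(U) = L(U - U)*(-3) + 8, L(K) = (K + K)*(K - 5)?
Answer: 893740716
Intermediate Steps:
L(K) = 2*K*(-5 + K) (L(K) = (2*K)*(-5 + K) = 2*K*(-5 + K))
v(U) = 8 (v(U) = (2*(U - U)*(-5 + (U - U)))*(-3) + 8 = (2*0*(-5 + 0))*(-3) + 8 = (2*0*(-5))*(-3) + 8 = 0*(-3) + 8 = 0 + 8 = 8)
s(X) = 15*X
(s(51) - 33474)*(-27332 + v(168)) = (15*51 - 33474)*(-27332 + 8) = (765 - 33474)*(-27324) = -32709*(-27324) = 893740716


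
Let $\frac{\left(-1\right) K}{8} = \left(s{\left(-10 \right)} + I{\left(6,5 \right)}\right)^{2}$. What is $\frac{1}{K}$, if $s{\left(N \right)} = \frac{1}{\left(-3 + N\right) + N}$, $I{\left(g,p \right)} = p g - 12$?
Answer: $- \frac{529}{1364552} \approx -0.00038767$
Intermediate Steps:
$I{\left(g,p \right)} = -12 + g p$ ($I{\left(g,p \right)} = g p - 12 = -12 + g p$)
$s{\left(N \right)} = \frac{1}{-3 + 2 N}$
$K = - \frac{1364552}{529}$ ($K = - 8 \left(\frac{1}{-3 + 2 \left(-10\right)} + \left(-12 + 6 \cdot 5\right)\right)^{2} = - 8 \left(\frac{1}{-3 - 20} + \left(-12 + 30\right)\right)^{2} = - 8 \left(\frac{1}{-23} + 18\right)^{2} = - 8 \left(- \frac{1}{23} + 18\right)^{2} = - 8 \left(\frac{413}{23}\right)^{2} = \left(-8\right) \frac{170569}{529} = - \frac{1364552}{529} \approx -2579.5$)
$\frac{1}{K} = \frac{1}{- \frac{1364552}{529}} = - \frac{529}{1364552}$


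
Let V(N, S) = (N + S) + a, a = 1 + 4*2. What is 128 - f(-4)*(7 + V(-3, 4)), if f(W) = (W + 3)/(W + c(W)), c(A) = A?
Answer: 1007/8 ≈ 125.88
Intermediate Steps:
a = 9 (a = 1 + 8 = 9)
f(W) = (3 + W)/(2*W) (f(W) = (W + 3)/(W + W) = (3 + W)/((2*W)) = (3 + W)*(1/(2*W)) = (3 + W)/(2*W))
V(N, S) = 9 + N + S (V(N, S) = (N + S) + 9 = 9 + N + S)
128 - f(-4)*(7 + V(-3, 4)) = 128 - (½)*(3 - 4)/(-4)*(7 + (9 - 3 + 4)) = 128 - (½)*(-¼)*(-1)*(7 + 10) = 128 - 17/8 = 1007/8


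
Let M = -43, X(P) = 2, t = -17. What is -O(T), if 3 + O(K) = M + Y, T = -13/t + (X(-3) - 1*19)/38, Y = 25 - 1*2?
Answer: 23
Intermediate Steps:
Y = 23 (Y = 25 - 2 = 23)
T = 205/646 (T = -13/(-17) + (2 - 1*19)/38 = -13*(-1/17) + (2 - 19)*(1/38) = 13/17 - 17*1/38 = 13/17 - 17/38 = 205/646 ≈ 0.31734)
O(K) = -23 (O(K) = -3 + (-43 + 23) = -3 - 20 = -23)
-O(T) = -1*(-23) = 23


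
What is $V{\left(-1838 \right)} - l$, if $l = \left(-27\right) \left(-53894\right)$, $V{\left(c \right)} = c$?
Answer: $-1456976$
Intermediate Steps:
$l = 1455138$
$V{\left(-1838 \right)} - l = -1838 - 1455138 = -1456976$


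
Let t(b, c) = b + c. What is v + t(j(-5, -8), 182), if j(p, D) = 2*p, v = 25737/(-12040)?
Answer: 2045143/12040 ≈ 169.86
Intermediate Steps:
v = -25737/12040 (v = 25737*(-1/12040) = -25737/12040 ≈ -2.1376)
v + t(j(-5, -8), 182) = -25737/12040 + (2*(-5) + 182) = -25737/12040 + (-10 + 182) = -25737/12040 + 172 = 2045143/12040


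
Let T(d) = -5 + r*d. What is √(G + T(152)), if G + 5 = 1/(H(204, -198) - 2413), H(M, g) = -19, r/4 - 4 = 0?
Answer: √223831514/304 ≈ 49.214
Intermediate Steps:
r = 16 (r = 16 + 4*0 = 16 + 0 = 16)
T(d) = -5 + 16*d
G = -12161/2432 (G = -5 + 1/(-19 - 2413) = -5 + 1/(-2432) = -5 - 1/2432 = -12161/2432 ≈ -5.0004)
√(G + T(152)) = √(-12161/2432 + (-5 + 16*152)) = √(-12161/2432 + (-5 + 2432)) = √(-12161/2432 + 2427) = √(5890303/2432) = √223831514/304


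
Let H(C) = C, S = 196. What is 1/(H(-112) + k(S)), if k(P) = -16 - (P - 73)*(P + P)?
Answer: -1/48344 ≈ -2.0685e-5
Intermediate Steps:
k(P) = -16 - 2*P*(-73 + P) (k(P) = -16 - (-73 + P)*2*P = -16 - 2*P*(-73 + P))
1/(H(-112) + k(S)) = 1/(-112 + (-16 - 2*196**2 + 146*196)) = 1/(-112 + (-16 - 2*38416 + 28616)) = 1/(-112 + (-16 - 76832 + 28616)) = 1/(-112 - 48232) = 1/(-48344) = -1/48344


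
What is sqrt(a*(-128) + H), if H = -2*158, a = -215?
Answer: 2*sqrt(6801) ≈ 164.94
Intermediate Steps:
H = -316
sqrt(a*(-128) + H) = sqrt(-215*(-128) - 316) = sqrt(27520 - 316) = sqrt(27204) = 2*sqrt(6801)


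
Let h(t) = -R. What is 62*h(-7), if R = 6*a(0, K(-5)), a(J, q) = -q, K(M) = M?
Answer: -1860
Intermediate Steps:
R = 30 (R = 6*(-1*(-5)) = 6*5 = 30)
h(t) = -30 (h(t) = -1*30 = -30)
62*h(-7) = 62*(-30) = -1860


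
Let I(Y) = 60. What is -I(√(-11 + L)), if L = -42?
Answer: -60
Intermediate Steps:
-I(√(-11 + L)) = -1*60 = -60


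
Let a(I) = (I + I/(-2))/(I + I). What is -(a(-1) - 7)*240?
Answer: 1620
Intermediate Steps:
a(I) = ¼ (a(I) = (I + I*(-½))/((2*I)) = (I - I/2)*(1/(2*I)) = (I/2)*(1/(2*I)) = ¼)
-(a(-1) - 7)*240 = -(¼ - 7)*240 = -1*(-27/4)*240 = (27/4)*240 = 1620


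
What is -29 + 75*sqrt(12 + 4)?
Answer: 271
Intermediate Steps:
-29 + 75*sqrt(12 + 4) = -29 + 75*sqrt(16) = -29 + 75*4 = -29 + 300 = 271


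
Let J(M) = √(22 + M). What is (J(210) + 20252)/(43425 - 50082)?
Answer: -20252/6657 - 2*√58/6657 ≈ -3.0445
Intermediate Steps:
(J(210) + 20252)/(43425 - 50082) = (√(22 + 210) + 20252)/(43425 - 50082) = (√232 + 20252)/(-6657) = (2*√58 + 20252)*(-1/6657) = (20252 + 2*√58)*(-1/6657) = -20252/6657 - 2*√58/6657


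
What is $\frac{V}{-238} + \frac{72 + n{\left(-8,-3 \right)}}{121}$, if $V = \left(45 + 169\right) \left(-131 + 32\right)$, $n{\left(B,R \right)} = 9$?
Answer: $\frac{1291392}{14399} \approx 89.686$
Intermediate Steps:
$V = -21186$ ($V = 214 \left(-99\right) = -21186$)
$\frac{V}{-238} + \frac{72 + n{\left(-8,-3 \right)}}{121} = - \frac{21186}{-238} + \frac{72 + 9}{121} = \left(-21186\right) \left(- \frac{1}{238}\right) + 81 \cdot \frac{1}{121} = \frac{10593}{119} + \frac{81}{121} = \frac{1291392}{14399}$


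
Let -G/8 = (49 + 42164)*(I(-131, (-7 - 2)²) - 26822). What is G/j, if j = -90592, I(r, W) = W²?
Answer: -855277593/11324 ≈ -75528.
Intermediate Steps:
G = 6842220744 (G = -8*(49 + 42164)*(((-7 - 2)²)² - 26822) = -337704*(((-9)²)² - 26822) = -337704*(81² - 26822) = -337704*(6561 - 26822) = -337704*(-20261) = -8*(-855277593) = 6842220744)
G/j = 6842220744/(-90592) = 6842220744*(-1/90592) = -855277593/11324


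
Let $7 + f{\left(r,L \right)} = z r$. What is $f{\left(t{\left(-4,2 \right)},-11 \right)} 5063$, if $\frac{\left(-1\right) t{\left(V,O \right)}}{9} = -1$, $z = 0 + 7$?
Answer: $283528$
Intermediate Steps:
$z = 7$
$t{\left(V,O \right)} = 9$ ($t{\left(V,O \right)} = \left(-9\right) \left(-1\right) = 9$)
$f{\left(r,L \right)} = -7 + 7 r$
$f{\left(t{\left(-4,2 \right)},-11 \right)} 5063 = \left(-7 + 7 \cdot 9\right) 5063 = \left(-7 + 63\right) 5063 = 56 \cdot 5063 = 283528$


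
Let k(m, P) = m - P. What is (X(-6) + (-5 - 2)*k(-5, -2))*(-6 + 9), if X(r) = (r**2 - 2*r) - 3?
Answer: 198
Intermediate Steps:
X(r) = -3 + r**2 - 2*r
(X(-6) + (-5 - 2)*k(-5, -2))*(-6 + 9) = ((-3 + (-6)**2 - 2*(-6)) + (-5 - 2)*(-5 - 1*(-2)))*(-6 + 9) = ((-3 + 36 + 12) - 7*(-5 + 2))*3 = (45 - 7*(-3))*3 = (45 + 21)*3 = 66*3 = 198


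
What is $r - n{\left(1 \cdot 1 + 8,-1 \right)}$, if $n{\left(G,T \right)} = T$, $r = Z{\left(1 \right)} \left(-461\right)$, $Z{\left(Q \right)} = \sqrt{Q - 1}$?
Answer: $1$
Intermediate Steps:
$Z{\left(Q \right)} = \sqrt{-1 + Q}$
$r = 0$ ($r = \sqrt{-1 + 1} \left(-461\right) = \sqrt{0} \left(-461\right) = 0 \left(-461\right) = 0$)
$r - n{\left(1 \cdot 1 + 8,-1 \right)} = 0 - -1 = 0 + 1 = 1$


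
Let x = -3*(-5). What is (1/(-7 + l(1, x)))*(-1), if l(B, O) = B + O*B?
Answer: -1/9 ≈ -0.11111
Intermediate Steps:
x = 15
l(B, O) = B + B*O
(1/(-7 + l(1, x)))*(-1) = (1/(-7 + 1*(1 + 15)))*(-1) = (1/(-7 + 1*16))*(-1) = (1/(-7 + 16))*(-1) = (1/9)*(-1) = -1/9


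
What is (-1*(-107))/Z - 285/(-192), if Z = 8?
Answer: 951/64 ≈ 14.859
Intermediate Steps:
(-1*(-107))/Z - 285/(-192) = -1*(-107)/8 - 285/(-192) = 107*(⅛) - 285*(-1/192) = 107/8 + 95/64 = 951/64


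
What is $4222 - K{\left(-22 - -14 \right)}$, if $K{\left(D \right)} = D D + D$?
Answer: $4166$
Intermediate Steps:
$K{\left(D \right)} = D + D^{2}$ ($K{\left(D \right)} = D^{2} + D = D + D^{2}$)
$4222 - K{\left(-22 - -14 \right)} = 4222 - \left(-22 - -14\right) \left(1 - 8\right) = 4222 - \left(-22 + 14\right) \left(1 + \left(-22 + 14\right)\right) = 4222 - - 8 \left(1 - 8\right) = 4222 - \left(-8\right) \left(-7\right) = 4222 - 56 = 4166$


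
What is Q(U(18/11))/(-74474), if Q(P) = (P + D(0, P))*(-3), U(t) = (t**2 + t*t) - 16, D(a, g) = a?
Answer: -84/195899 ≈ -0.00042879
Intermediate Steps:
U(t) = -16 + 2*t**2 (U(t) = (t**2 + t**2) - 16 = 2*t**2 - 16 = -16 + 2*t**2)
Q(P) = -3*P (Q(P) = (P + 0)*(-3) = P*(-3) = -3*P)
Q(U(18/11))/(-74474) = -3*(-16 + 2*(18/11)**2)/(-74474) = -3*(-16 + 2*(18*(1/11))**2)*(-1/74474) = -3*(-16 + 2*(18/11)**2)*(-1/74474) = -3*(-16 + 2*(324/121))*(-1/74474) = -3*(-16 + 648/121)*(-1/74474) = -3*(-1288/121)*(-1/74474) = (3864/121)*(-1/74474) = -84/195899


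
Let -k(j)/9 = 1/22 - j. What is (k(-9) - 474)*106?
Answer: -647607/11 ≈ -58873.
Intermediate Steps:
k(j) = -9/22 + 9*j (k(j) = -9*(1/22 - j) = -9/22 + 9*j)
(k(-9) - 474)*106 = ((-9/22 + 9*(-9)) - 474)*106 = ((-9/22 - 81) - 474)*106 = (-1791/22 - 474)*106 = -12219/22*106 = -647607/11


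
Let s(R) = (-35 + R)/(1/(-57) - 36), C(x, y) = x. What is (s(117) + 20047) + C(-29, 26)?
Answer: 41092280/2053 ≈ 20016.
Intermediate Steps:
s(R) = 1995/2053 - 57*R/2053 (s(R) = (-35 + R)/(-1/57 - 36) = (-35 + R)/(-2053/57) = (-35 + R)*(-57/2053) = 1995/2053 - 57*R/2053)
(s(117) + 20047) + C(-29, 26) = ((1995/2053 - 57/2053*117) + 20047) - 29 = ((1995/2053 - 6669/2053) + 20047) - 29 = (-4674/2053 + 20047) - 29 = 41151817/2053 - 29 = 41092280/2053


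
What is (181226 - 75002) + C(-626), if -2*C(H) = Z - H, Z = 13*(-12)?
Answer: 105989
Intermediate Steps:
Z = -156
C(H) = 78 + H/2 (C(H) = -(-156 - H)/2 = 78 + H/2)
(181226 - 75002) + C(-626) = (181226 - 75002) + (78 + (½)*(-626)) = 106224 + (78 - 313) = 106224 - 235 = 105989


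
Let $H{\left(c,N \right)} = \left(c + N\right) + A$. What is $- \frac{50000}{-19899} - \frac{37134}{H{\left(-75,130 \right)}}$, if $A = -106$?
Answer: $\frac{247159822}{338283} \approx 730.63$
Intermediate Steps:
$H{\left(c,N \right)} = -106 + N + c$ ($H{\left(c,N \right)} = \left(c + N\right) - 106 = \left(N + c\right) - 106 = -106 + N + c$)
$- \frac{50000}{-19899} - \frac{37134}{H{\left(-75,130 \right)}} = - \frac{50000}{-19899} - \frac{37134}{-106 + 130 - 75} = \left(-50000\right) \left(- \frac{1}{19899}\right) - \frac{37134}{-51} = \frac{50000}{19899} - - \frac{12378}{17} = \frac{50000}{19899} + \frac{12378}{17} = \frac{247159822}{338283}$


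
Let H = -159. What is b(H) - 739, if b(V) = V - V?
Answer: -739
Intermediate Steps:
b(V) = 0
b(H) - 739 = 0 - 739 = -739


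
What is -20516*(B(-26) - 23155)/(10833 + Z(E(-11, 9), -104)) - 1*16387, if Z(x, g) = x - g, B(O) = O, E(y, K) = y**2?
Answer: 49062325/1843 ≈ 26621.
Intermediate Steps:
-20516*(B(-26) - 23155)/(10833 + Z(E(-11, 9), -104)) - 1*16387 = -20516*(-26 - 23155)/(10833 + ((-11)**2 - 1*(-104))) - 1*16387 = -20516*(-23181/(10833 + (121 + 104))) - 16387 = -20516*(-23181/(10833 + 225)) - 16387 = -20516/(11058*(-1/23181)) - 16387 = -20516/(-3686/7727) - 16387 = -20516*(-7727/3686) - 16387 = 79263566/1843 - 16387 = 49062325/1843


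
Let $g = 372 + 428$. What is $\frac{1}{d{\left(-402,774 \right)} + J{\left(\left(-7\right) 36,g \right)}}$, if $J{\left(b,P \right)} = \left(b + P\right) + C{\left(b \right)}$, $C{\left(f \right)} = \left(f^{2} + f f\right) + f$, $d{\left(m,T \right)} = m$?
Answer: $\frac{1}{126902} \approx 7.8801 \cdot 10^{-6}$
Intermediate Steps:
$C{\left(f \right)} = f + 2 f^{2}$ ($C{\left(f \right)} = \left(f^{2} + f^{2}\right) + f = 2 f^{2} + f = f + 2 f^{2}$)
$g = 800$
$J{\left(b,P \right)} = P + b + b \left(1 + 2 b\right)$ ($J{\left(b,P \right)} = \left(b + P\right) + b \left(1 + 2 b\right) = \left(P + b\right) + b \left(1 + 2 b\right) = P + b + b \left(1 + 2 b\right)$)
$\frac{1}{d{\left(-402,774 \right)} + J{\left(\left(-7\right) 36,g \right)}} = \frac{1}{-402 + \left(800 - 252 + \left(-7\right) 36 \left(1 + 2 \left(\left(-7\right) 36\right)\right)\right)} = \frac{1}{-402 - \left(-548 + 252 \left(1 + 2 \left(-252\right)\right)\right)} = \frac{1}{-402 - \left(-548 + 252 \left(1 - 504\right)\right)} = \frac{1}{-402 - -127304} = \frac{1}{-402 + \left(800 - 252 + 126756\right)} = \frac{1}{-402 + 127304} = \frac{1}{126902}$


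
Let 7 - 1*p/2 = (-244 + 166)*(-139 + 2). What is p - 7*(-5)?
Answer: -21323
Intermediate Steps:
p = -21358 (p = 14 - 2*(-244 + 166)*(-139 + 2) = 14 - (-156)*(-137) = 14 - 2*10686 = 14 - 21372 = -21358)
p - 7*(-5) = -21358 - 7*(-5) = -21358 + 35 = -21323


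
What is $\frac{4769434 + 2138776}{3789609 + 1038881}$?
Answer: $\frac{690821}{482849} \approx 1.4307$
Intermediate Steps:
$\frac{4769434 + 2138776}{3789609 + 1038881} = \frac{6908210}{4828490} = 6908210 \cdot \frac{1}{4828490} = \frac{690821}{482849}$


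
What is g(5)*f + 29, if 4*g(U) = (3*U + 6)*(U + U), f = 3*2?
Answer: 344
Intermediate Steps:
f = 6
g(U) = U*(6 + 3*U)/2 (g(U) = ((3*U + 6)*(U + U))/4 = ((6 + 3*U)*(2*U))/4 = (2*U*(6 + 3*U))/4 = U*(6 + 3*U)/2)
g(5)*f + 29 = ((3/2)*5*(2 + 5))*6 + 29 = ((3/2)*5*7)*6 + 29 = (105/2)*6 + 29 = 315 + 29 = 344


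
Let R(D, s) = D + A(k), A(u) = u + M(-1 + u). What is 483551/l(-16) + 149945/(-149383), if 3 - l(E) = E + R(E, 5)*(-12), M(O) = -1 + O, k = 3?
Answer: -72253042158/18672875 ≈ -3869.4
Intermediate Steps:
A(u) = -2 + 2*u (A(u) = u + (-1 + (-1 + u)) = u + (-2 + u) = -2 + 2*u)
R(D, s) = 4 + D (R(D, s) = D + (-2 + 2*3) = D + (-2 + 6) = D + 4 = 4 + D)
l(E) = 51 + 11*E (l(E) = 3 - (E + (4 + E)*(-12)) = 3 - (E + (-48 - 12*E)) = 3 - (-48 - 11*E) = 3 + (48 + 11*E) = 51 + 11*E)
483551/l(-16) + 149945/(-149383) = 483551/(51 + 11*(-16)) + 149945/(-149383) = 483551/(51 - 176) + 149945*(-1/149383) = 483551/(-125) - 149945/149383 = 483551*(-1/125) - 149945/149383 = -483551/125 - 149945/149383 = -72253042158/18672875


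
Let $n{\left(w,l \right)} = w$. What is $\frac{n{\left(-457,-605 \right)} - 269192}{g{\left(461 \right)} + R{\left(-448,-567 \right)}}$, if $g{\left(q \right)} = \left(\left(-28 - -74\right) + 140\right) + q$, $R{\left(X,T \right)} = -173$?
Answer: $- \frac{89883}{158} \approx -568.88$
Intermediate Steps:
$g{\left(q \right)} = 186 + q$ ($g{\left(q \right)} = \left(\left(-28 + 74\right) + 140\right) + q = \left(46 + 140\right) + q = 186 + q$)
$\frac{n{\left(-457,-605 \right)} - 269192}{g{\left(461 \right)} + R{\left(-448,-567 \right)}} = \frac{-457 - 269192}{\left(186 + 461\right) - 173} = - \frac{269649}{647 - 173} = - \frac{269649}{474} = \left(-269649\right) \frac{1}{474} = - \frac{89883}{158}$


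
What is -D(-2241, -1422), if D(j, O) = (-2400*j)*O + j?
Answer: 7648087041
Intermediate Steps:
D(j, O) = j - 2400*O*j (D(j, O) = -2400*O*j + j = j - 2400*O*j)
-D(-2241, -1422) = -(-2241)*(1 - 2400*(-1422)) = -(-2241)*(1 + 3412800) = -(-2241)*3412801 = -1*(-7648087041) = 7648087041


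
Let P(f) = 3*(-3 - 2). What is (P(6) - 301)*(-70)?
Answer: 22120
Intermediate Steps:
P(f) = -15 (P(f) = 3*(-5) = -15)
(P(6) - 301)*(-70) = (-15 - 301)*(-70) = -316*(-70) = 22120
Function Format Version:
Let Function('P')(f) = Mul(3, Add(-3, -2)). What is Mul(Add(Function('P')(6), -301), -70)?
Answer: 22120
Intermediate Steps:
Function('P')(f) = -15 (Function('P')(f) = Mul(3, -5) = -15)
Mul(Add(Function('P')(6), -301), -70) = Mul(Add(-15, -301), -70) = Mul(-316, -70) = 22120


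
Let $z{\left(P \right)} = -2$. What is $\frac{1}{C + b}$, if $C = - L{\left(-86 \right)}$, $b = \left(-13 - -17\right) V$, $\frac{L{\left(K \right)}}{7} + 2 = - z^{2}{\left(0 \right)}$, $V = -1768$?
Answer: $- \frac{1}{7030} \approx -0.00014225$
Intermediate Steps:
$L{\left(K \right)} = -42$ ($L{\left(K \right)} = -14 + 7 \left(- \left(-2\right)^{2}\right) = -14 + 7 \left(\left(-1\right) 4\right) = -14 + 7 \left(-4\right) = -14 - 28 = -42$)
$b = -7072$ ($b = \left(-13 - -17\right) \left(-1768\right) = \left(-13 + 17\right) \left(-1768\right) = 4 \left(-1768\right) = -7072$)
$C = 42$ ($C = \left(-1\right) \left(-42\right) = 42$)
$\frac{1}{C + b} = \frac{1}{42 - 7072} = \frac{1}{-7030} = - \frac{1}{7030}$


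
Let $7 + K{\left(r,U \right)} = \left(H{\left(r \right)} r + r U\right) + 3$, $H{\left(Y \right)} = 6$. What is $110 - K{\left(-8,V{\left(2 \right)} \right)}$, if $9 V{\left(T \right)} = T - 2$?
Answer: $162$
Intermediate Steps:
$V{\left(T \right)} = - \frac{2}{9} + \frac{T}{9}$ ($V{\left(T \right)} = \frac{T - 2}{9} = \frac{-2 + T}{9} = - \frac{2}{9} + \frac{T}{9}$)
$K{\left(r,U \right)} = -4 + 6 r + U r$ ($K{\left(r,U \right)} = -7 + \left(\left(6 r + r U\right) + 3\right) = -7 + \left(\left(6 r + U r\right) + 3\right) = -7 + \left(3 + 6 r + U r\right) = -4 + 6 r + U r$)
$110 - K{\left(-8,V{\left(2 \right)} \right)} = 110 - \left(-4 + 6 \left(-8\right) + \left(- \frac{2}{9} + \frac{1}{9} \cdot 2\right) \left(-8\right)\right) = 110 - \left(-4 - 48 + \left(- \frac{2}{9} + \frac{2}{9}\right) \left(-8\right)\right) = 110 - \left(-4 - 48 + 0 \left(-8\right)\right) = 110 - \left(-4 - 48 + 0\right) = 110 - -52 = 110 + 52 = 162$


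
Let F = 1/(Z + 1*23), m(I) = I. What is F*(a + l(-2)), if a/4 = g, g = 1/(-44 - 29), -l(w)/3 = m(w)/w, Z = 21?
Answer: -223/3212 ≈ -0.069427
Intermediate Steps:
l(w) = -3 (l(w) = -3*w/w = -3*1 = -3)
g = -1/73 (g = 1/(-73) = -1/73 ≈ -0.013699)
F = 1/44 (F = 1/(21 + 1*23) = 1/(21 + 23) = 1/44 ≈ 0.022727)
a = -4/73 (a = 4*(-1/73) = -4/73 ≈ -0.054795)
F*(a + l(-2)) = (-4/73 - 3)/44 = (1/44)*(-223/73) = -223/3212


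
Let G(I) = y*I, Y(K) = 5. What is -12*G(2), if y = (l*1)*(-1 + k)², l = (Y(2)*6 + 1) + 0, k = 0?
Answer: -744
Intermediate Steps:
l = 31 (l = (5*6 + 1) + 0 = (30 + 1) + 0 = 31 + 0 = 31)
y = 31 (y = (31*1)*(-1 + 0)² = 31*(-1)² = 31*1 = 31)
G(I) = 31*I
-12*G(2) = -372*2 = -12*62 = -744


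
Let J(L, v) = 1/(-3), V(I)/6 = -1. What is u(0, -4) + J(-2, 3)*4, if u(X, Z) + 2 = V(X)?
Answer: -28/3 ≈ -9.3333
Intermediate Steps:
V(I) = -6 (V(I) = 6*(-1) = -6)
u(X, Z) = -8 (u(X, Z) = -2 - 6 = -8)
J(L, v) = -⅓
u(0, -4) + J(-2, 3)*4 = -8 - ⅓*4 = -8 - 4/3 = -28/3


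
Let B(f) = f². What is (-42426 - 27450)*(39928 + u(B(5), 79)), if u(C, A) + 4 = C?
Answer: -2791476324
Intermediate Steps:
u(C, A) = -4 + C
(-42426 - 27450)*(39928 + u(B(5), 79)) = (-42426 - 27450)*(39928 + (-4 + 5²)) = -69876*(39928 + (-4 + 25)) = -69876*(39928 + 21) = -69876*39949 = -2791476324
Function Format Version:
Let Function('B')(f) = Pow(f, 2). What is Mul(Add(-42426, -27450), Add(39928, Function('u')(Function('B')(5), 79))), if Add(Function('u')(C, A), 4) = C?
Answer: -2791476324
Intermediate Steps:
Function('u')(C, A) = Add(-4, C)
Mul(Add(-42426, -27450), Add(39928, Function('u')(Function('B')(5), 79))) = Mul(Add(-42426, -27450), Add(39928, Add(-4, Pow(5, 2)))) = Mul(-69876, Add(39928, Add(-4, 25))) = Mul(-69876, Add(39928, 21)) = Mul(-69876, 39949) = -2791476324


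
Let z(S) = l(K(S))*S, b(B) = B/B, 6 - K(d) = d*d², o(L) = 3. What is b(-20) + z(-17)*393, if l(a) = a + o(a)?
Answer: -32883881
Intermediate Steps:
K(d) = 6 - d³ (K(d) = 6 - d*d² = 6 - d³)
b(B) = 1
l(a) = 3 + a (l(a) = a + 3 = 3 + a)
z(S) = S*(9 - S³) (z(S) = (3 + (6 - S³))*S = (9 - S³)*S = S*(9 - S³))
b(-20) + z(-17)*393 = 1 - 17*(9 - 1*(-17)³)*393 = 1 - 17*(9 - 1*(-4913))*393 = 1 - 17*(9 + 4913)*393 = 1 - 17*4922*393 = 1 - 83674*393 = 1 - 32883882 = -32883881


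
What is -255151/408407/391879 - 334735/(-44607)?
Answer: 53573028857144798/7139177576071071 ≈ 7.5041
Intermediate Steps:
-255151/408407/391879 - 334735/(-44607) = -255151*1/408407*(1/391879) - 334735*(-1/44607) = -255151/408407*1/391879 + 334735/44607 = -255151/160046126753 + 334735/44607 = 53573028857144798/7139177576071071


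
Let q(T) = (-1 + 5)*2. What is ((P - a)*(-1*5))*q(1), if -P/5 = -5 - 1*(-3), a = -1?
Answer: -440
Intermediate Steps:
P = 10 (P = -5*(-5 - 1*(-3)) = -5*(-5 + 3) = -5*(-2) = 10)
q(T) = 8 (q(T) = 4*2 = 8)
((P - a)*(-1*5))*q(1) = ((10 - 1*(-1))*(-1*5))*8 = ((10 + 1)*(-5))*8 = (11*(-5))*8 = -55*8 = -440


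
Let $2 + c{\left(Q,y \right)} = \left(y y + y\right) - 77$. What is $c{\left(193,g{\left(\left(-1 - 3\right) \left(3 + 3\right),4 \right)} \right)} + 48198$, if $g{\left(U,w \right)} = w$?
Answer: $48139$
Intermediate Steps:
$c{\left(Q,y \right)} = -79 + y + y^{2}$ ($c{\left(Q,y \right)} = -2 - \left(77 - y - y y\right) = -2 - \left(77 - y - y^{2}\right) = -2 + \left(-77 + y + y^{2}\right) = -79 + y + y^{2}$)
$c{\left(193,g{\left(\left(-1 - 3\right) \left(3 + 3\right),4 \right)} \right)} + 48198 = \left(-79 + 4 + 4^{2}\right) + 48198 = \left(-79 + 4 + 16\right) + 48198 = -59 + 48198 = 48139$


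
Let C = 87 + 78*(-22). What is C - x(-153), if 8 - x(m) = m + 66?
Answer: -1724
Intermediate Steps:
x(m) = -58 - m (x(m) = 8 - (m + 66) = 8 - (66 + m) = 8 + (-66 - m) = -58 - m)
C = -1629 (C = 87 - 1716 = -1629)
C - x(-153) = -1629 - (-58 - 1*(-153)) = -1629 - (-58 + 153) = -1629 - 1*95 = -1629 - 95 = -1724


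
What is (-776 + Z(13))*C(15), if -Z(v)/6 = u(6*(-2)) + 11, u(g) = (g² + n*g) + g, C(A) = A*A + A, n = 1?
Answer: -374880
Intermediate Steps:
C(A) = A + A² (C(A) = A² + A = A + A²)
u(g) = g² + 2*g (u(g) = (g² + 1*g) + g = (g² + g) + g = (g + g²) + g = g² + 2*g)
Z(v) = -786 (Z(v) = -6*((6*(-2))*(2 + 6*(-2)) + 11) = -6*(-12*(2 - 12) + 11) = -6*(-12*(-10) + 11) = -6*(120 + 11) = -6*131 = -786)
(-776 + Z(13))*C(15) = (-776 - 786)*(15*(1 + 15)) = -23430*16 = -1562*240 = -374880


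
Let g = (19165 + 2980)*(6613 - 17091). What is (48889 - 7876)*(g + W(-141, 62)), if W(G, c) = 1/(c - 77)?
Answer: -47582320858821/5 ≈ -9.5165e+12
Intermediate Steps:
g = -232035310 (g = 22145*(-10478) = -232035310)
W(G, c) = 1/(-77 + c)
(48889 - 7876)*(g + W(-141, 62)) = (48889 - 7876)*(-232035310 + 1/(-77 + 62)) = 41013*(-232035310 + 1/(-15)) = 41013*(-232035310 - 1/15) = 41013*(-3480529651/15) = -47582320858821/5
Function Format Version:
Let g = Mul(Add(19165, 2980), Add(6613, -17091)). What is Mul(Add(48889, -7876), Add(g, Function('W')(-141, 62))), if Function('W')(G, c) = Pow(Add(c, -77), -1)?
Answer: Rational(-47582320858821, 5) ≈ -9.5165e+12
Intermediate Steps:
g = -232035310 (g = Mul(22145, -10478) = -232035310)
Function('W')(G, c) = Pow(Add(-77, c), -1)
Mul(Add(48889, -7876), Add(g, Function('W')(-141, 62))) = Mul(Add(48889, -7876), Add(-232035310, Pow(Add(-77, 62), -1))) = Mul(41013, Add(-232035310, Pow(-15, -1))) = Mul(41013, Add(-232035310, Rational(-1, 15))) = Mul(41013, Rational(-3480529651, 15)) = Rational(-47582320858821, 5)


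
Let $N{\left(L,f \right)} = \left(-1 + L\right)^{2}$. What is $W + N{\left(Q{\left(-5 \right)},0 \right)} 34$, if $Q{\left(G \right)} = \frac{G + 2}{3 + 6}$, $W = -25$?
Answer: $\frac{319}{9} \approx 35.444$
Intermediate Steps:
$Q{\left(G \right)} = \frac{2}{9} + \frac{G}{9}$ ($Q{\left(G \right)} = \frac{2 + G}{9} = \left(2 + G\right) \frac{1}{9} = \frac{2}{9} + \frac{G}{9}$)
$W + N{\left(Q{\left(-5 \right)},0 \right)} 34 = -25 + \left(-1 + \left(\frac{2}{9} + \frac{1}{9} \left(-5\right)\right)\right)^{2} \cdot 34 = -25 + \left(-1 + \left(\frac{2}{9} - \frac{5}{9}\right)\right)^{2} \cdot 34 = -25 + \left(-1 - \frac{1}{3}\right)^{2} \cdot 34 = -25 + \left(- \frac{4}{3}\right)^{2} \cdot 34 = -25 + \frac{16}{9} \cdot 34 = -25 + \frac{544}{9} = \frac{319}{9}$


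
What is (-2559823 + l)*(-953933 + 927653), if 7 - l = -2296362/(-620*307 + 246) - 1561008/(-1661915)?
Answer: 2125267182041331901176/31592007001 ≈ 6.7272e+10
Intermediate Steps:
l = -950828108956/157960035005 (l = 7 - (-2296362/(-620*307 + 246) - 1561008/(-1661915)) = 7 - (-2296362/(-190340 + 246) - 1561008*(-1/1661915)) = 7 - (-2296362/(-190094) + 1561008/1661915) = 7 - (-2296362*(-1/190094) + 1561008/1661915) = 7 - (1148181/95047 + 1561008/1661915) = 7 - 1*2056548353991/157960035005 = 7 - 2056548353991/157960035005 = -950828108956/157960035005 ≈ -6.0194)
(-2559823 + l)*(-953933 + 927653) = (-2559823 - 950828108956/157960035005)*(-953933 + 927653) = -404350681514713071/157960035005*(-26280) = 2125267182041331901176/31592007001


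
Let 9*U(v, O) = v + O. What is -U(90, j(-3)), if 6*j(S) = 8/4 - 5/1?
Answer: -179/18 ≈ -9.9444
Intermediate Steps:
j(S) = -½ (j(S) = (8/4 - 5/1)/6 = (8*(¼) - 5*1)/6 = (2 - 5)/6 = (⅙)*(-3) = -½)
U(v, O) = O/9 + v/9 (U(v, O) = (v + O)/9 = (O + v)/9 = O/9 + v/9)
-U(90, j(-3)) = -((⅑)*(-½) + (⅑)*90) = -(-1/18 + 10) = -1*179/18 = -179/18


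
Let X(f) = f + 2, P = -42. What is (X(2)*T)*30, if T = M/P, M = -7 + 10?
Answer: -60/7 ≈ -8.5714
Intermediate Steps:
M = 3
T = -1/14 (T = 3/(-42) = 3*(-1/42) = -1/14 ≈ -0.071429)
X(f) = 2 + f
(X(2)*T)*30 = ((2 + 2)*(-1/14))*30 = (4*(-1/14))*30 = -2/7*30 = -60/7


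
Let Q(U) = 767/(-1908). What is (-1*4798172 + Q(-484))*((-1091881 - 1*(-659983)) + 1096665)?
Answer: -676209334708809/212 ≈ -3.1897e+12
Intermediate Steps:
Q(U) = -767/1908 (Q(U) = 767*(-1/1908) = -767/1908)
(-1*4798172 + Q(-484))*((-1091881 - 1*(-659983)) + 1096665) = (-1*4798172 - 767/1908)*((-1091881 - 1*(-659983)) + 1096665) = (-4798172 - 767/1908)*((-1091881 + 659983) + 1096665) = -9154912943*(-431898 + 1096665)/1908 = -9154912943/1908*664767 = -676209334708809/212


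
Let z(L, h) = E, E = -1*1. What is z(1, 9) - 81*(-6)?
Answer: 485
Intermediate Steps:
E = -1
z(L, h) = -1
z(1, 9) - 81*(-6) = -1 - 81*(-6) = -1 + 486 = 485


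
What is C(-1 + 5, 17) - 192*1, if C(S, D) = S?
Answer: -188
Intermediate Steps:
C(-1 + 5, 17) - 192*1 = (-1 + 5) - 192*1 = 4 - 192 = -188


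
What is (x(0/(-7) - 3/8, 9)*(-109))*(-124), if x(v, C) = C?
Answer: 121644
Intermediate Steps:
(x(0/(-7) - 3/8, 9)*(-109))*(-124) = (9*(-109))*(-124) = -981*(-124) = 121644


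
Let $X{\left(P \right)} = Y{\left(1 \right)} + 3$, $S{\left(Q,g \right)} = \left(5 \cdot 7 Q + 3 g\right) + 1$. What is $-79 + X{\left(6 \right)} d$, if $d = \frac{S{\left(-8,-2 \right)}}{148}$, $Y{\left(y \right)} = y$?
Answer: $- \frac{3208}{37} \approx -86.703$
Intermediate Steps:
$S{\left(Q,g \right)} = 1 + 3 g + 35 Q$ ($S{\left(Q,g \right)} = \left(35 Q + 3 g\right) + 1 = \left(3 g + 35 Q\right) + 1 = 1 + 3 g + 35 Q$)
$d = - \frac{285}{148}$ ($d = \frac{1 + 3 \left(-2\right) + 35 \left(-8\right)}{148} = \left(1 - 6 - 280\right) \frac{1}{148} = \left(-285\right) \frac{1}{148} = - \frac{285}{148} \approx -1.9257$)
$X{\left(P \right)} = 4$ ($X{\left(P \right)} = 1 + 3 = 4$)
$-79 + X{\left(6 \right)} d = -79 + 4 \left(- \frac{285}{148}\right) = -79 - \frac{285}{37} = - \frac{3208}{37}$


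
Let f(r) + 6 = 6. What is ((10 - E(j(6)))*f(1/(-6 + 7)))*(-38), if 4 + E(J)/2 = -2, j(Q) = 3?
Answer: 0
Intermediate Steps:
f(r) = 0 (f(r) = -6 + 6 = 0)
E(J) = -12 (E(J) = -8 + 2*(-2) = -8 - 4 = -12)
((10 - E(j(6)))*f(1/(-6 + 7)))*(-38) = ((10 - 1*(-12))*0)*(-38) = ((10 + 12)*0)*(-38) = (22*0)*(-38) = 0*(-38) = 0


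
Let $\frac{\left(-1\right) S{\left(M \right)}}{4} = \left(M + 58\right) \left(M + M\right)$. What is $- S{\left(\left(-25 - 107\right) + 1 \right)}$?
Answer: $76504$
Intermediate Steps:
$S{\left(M \right)} = - 8 M \left(58 + M\right)$ ($S{\left(M \right)} = - 4 \left(M + 58\right) \left(M + M\right) = - 4 \left(58 + M\right) 2 M = - 4 \cdot 2 M \left(58 + M\right) = - 8 M \left(58 + M\right)$)
$- S{\left(\left(-25 - 107\right) + 1 \right)} = - \left(-8\right) \left(\left(-25 - 107\right) + 1\right) \left(58 + \left(\left(-25 - 107\right) + 1\right)\right) = - \left(-8\right) \left(-132 + 1\right) \left(58 + \left(-132 + 1\right)\right) = - \left(-8\right) \left(-131\right) \left(58 - 131\right) = - \left(-8\right) \left(-131\right) \left(-73\right) = \left(-1\right) \left(-76504\right) = 76504$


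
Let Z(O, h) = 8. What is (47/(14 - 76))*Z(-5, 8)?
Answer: -188/31 ≈ -6.0645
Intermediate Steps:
(47/(14 - 76))*Z(-5, 8) = (47/(14 - 76))*8 = (47/(-62))*8 = (47*(-1/62))*8 = -47/62*8 = -188/31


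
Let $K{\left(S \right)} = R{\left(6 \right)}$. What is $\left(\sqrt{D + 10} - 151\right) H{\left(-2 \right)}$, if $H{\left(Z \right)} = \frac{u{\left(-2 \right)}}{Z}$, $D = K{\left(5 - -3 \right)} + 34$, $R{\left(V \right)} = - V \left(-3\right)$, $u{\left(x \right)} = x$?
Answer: $-151 + \sqrt{62} \approx -143.13$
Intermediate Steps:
$R{\left(V \right)} = 3 V$
$K{\left(S \right)} = 18$ ($K{\left(S \right)} = 3 \cdot 6 = 18$)
$D = 52$ ($D = 18 + 34 = 52$)
$H{\left(Z \right)} = - \frac{2}{Z}$
$\left(\sqrt{D + 10} - 151\right) H{\left(-2 \right)} = \left(\sqrt{52 + 10} - 151\right) \left(- \frac{2}{-2}\right) = \left(\sqrt{62} - 151\right) \left(\left(-2\right) \left(- \frac{1}{2}\right)\right) = \left(-151 + \sqrt{62}\right) 1 = -151 + \sqrt{62}$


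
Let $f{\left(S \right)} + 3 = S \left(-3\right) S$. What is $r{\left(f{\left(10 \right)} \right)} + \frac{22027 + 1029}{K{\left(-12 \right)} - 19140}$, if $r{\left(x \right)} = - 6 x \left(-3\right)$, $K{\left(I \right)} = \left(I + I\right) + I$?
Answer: $- \frac{13076120}{2397} \approx -5455.2$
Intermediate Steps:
$f{\left(S \right)} = -3 - 3 S^{2}$ ($f{\left(S \right)} = -3 + S \left(-3\right) S = -3 + - 3 S S = -3 - 3 S^{2}$)
$K{\left(I \right)} = 3 I$ ($K{\left(I \right)} = 2 I + I = 3 I$)
$r{\left(x \right)} = 18 x$
$r{\left(f{\left(10 \right)} \right)} + \frac{22027 + 1029}{K{\left(-12 \right)} - 19140} = 18 \left(-3 - 3 \cdot 10^{2}\right) + \frac{22027 + 1029}{3 \left(-12\right) - 19140} = 18 \left(-3 - 300\right) + \frac{23056}{-36 - 19140} = 18 \left(-3 - 300\right) + \frac{23056}{-19176} = 18 \left(-303\right) + 23056 \left(- \frac{1}{19176}\right) = -5454 - \frac{2882}{2397} = - \frac{13076120}{2397}$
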